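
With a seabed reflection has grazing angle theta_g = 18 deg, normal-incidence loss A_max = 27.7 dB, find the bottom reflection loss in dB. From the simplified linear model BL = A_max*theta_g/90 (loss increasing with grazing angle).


BL = A_max * theta_g / 90 = 27.7 * 18 / 90 = 5.54

5.54 dB


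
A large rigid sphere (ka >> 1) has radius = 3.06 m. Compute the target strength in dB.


TS = 10*log10(3.06^2 / 4) = 10*log10(2.3409) = 3.69

3.69 dB


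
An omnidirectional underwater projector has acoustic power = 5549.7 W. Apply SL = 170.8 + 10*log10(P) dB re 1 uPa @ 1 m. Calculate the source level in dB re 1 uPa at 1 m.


SL = 170.8 + 10*log10(5549.7) = 170.8 + 37.44 = 208.24

208.24 dB


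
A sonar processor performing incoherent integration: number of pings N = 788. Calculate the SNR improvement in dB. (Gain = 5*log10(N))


Gain = 5*log10(788) = 14.48

14.48 dB


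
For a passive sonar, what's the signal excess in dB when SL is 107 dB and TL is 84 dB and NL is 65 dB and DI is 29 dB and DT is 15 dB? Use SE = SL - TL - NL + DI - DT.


SE = SL - TL - NL + DI - DT = 107 - 84 - 65 + 29 - 15 = -28

-28 dB


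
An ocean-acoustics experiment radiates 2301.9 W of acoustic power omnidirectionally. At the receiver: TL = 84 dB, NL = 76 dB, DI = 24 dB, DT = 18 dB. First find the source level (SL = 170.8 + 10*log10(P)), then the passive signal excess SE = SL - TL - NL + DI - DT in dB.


Step 1: SL = 170.8 + 10*log10(2301.9) = 204.42 dB
Step 2: SE = SL - TL - NL + DI - DT = 204.42 - 84 - 76 + 24 - 18 = 50.42

50.42 dB


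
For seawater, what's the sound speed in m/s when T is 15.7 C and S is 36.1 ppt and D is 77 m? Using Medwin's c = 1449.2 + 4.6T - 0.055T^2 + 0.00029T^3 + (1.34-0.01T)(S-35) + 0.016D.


c = 1449.2 + 4.6*15.7 - 0.055*15.7^2 + 0.00029*15.7^3 + (1.34 - 0.01*15.7)*(36.1 - 35) + 0.016*77 = 1511.52

1511.52 m/s


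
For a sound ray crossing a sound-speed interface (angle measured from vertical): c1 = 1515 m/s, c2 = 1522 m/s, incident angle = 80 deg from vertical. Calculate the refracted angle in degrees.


sin(theta2) = (c2/c1)*sin(theta1) = (1522/1515)*sin(80 deg) = 0.98936
theta2 = arcsin(0.98936) = 81.63

81.63 deg


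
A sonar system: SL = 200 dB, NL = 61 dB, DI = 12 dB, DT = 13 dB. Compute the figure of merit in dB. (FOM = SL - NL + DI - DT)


FOM = SL - NL + DI - DT = 200 - 61 + 12 - 13 = 138

138 dB


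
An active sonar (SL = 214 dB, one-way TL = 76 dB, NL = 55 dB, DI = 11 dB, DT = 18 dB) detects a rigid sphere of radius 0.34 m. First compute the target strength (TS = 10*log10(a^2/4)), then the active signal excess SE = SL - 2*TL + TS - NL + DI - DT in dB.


Step 1: TS = 10*log10(0.34^2/4) = -15.39 dB
Step 2: SE = SL - 2*TL + TS - NL + DI - DT = 214 - 2*76 + (-15.39) - 55 + 11 - 18 = -15.39

-15.39 dB


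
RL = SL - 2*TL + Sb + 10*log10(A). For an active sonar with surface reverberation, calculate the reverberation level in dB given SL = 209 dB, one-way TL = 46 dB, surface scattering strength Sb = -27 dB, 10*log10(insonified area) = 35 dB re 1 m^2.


125 dB


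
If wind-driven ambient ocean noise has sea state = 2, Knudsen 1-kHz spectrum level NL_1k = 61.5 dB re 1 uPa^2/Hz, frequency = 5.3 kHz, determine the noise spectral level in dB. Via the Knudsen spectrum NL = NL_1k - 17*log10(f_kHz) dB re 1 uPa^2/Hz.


NL = NL_1k - 17*log10(f_kHz) = 61.5 - 17*log10(5.3) = 61.5 - (12.31) = 49.19

49.19 dB


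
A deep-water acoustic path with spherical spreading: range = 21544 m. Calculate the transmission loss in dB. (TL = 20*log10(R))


TL = 20*log10(21544) = 86.67

86.67 dB


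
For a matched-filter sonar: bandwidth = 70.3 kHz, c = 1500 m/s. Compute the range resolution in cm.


dR = c/(2*BW) = 1500 / (2 * 70.3e3) = 0.0107 m = 1.07 cm

1.07 cm


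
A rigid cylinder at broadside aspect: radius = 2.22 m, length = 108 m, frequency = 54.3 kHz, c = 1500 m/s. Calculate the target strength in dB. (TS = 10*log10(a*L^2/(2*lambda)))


lambda = 1500/54300 = 0.02762 m
TS = 10*log10(2.22*108^2/(2*0.02762)) = 56.71

56.71 dB


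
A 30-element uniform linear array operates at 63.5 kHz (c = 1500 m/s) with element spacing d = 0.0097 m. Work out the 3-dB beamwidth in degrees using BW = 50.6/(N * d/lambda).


4.11 deg


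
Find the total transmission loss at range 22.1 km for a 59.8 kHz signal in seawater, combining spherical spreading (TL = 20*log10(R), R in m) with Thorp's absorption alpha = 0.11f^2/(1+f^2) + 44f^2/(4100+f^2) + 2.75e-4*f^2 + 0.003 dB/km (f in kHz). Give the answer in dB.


564.13 dB


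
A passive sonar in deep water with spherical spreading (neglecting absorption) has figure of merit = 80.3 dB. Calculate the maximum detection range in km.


At max range FOM = TL, so 20*log10(R) = 80.3
R = 10^(80.3/20) = 10351.42 m = 10.35 km

10.35 km


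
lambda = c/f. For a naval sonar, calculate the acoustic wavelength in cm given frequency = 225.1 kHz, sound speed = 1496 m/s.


lambda = c/f = 1496 / 225100 = 0.0066 m = 0.66 cm

0.66 cm


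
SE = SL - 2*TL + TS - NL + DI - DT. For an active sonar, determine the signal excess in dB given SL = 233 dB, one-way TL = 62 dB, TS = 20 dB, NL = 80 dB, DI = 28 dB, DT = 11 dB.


SE = SL - 2*TL + TS - NL + DI - DT = 233 - 2*62 + (20) - 80 + 28 - 11 = 66

66 dB


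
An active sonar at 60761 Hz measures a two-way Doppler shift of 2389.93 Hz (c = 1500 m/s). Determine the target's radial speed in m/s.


From fd = 2*f*v/c, v = c*fd/(2*f) = 1500 * 2389.93 / (2*60761) = 29.5

29.5 m/s


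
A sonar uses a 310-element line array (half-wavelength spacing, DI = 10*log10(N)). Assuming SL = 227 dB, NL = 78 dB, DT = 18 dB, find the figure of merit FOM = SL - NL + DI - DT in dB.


Step 1: DI = 10*log10(310) = 24.91 dB
Step 2: FOM = SL - NL + DI - DT = 227 - 78 + 24.91 - 18 = 155.91

155.91 dB


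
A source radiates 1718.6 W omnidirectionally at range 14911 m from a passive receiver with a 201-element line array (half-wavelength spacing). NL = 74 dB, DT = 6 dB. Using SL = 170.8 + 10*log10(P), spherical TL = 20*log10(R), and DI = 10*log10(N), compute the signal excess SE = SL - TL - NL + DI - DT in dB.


62.71 dB


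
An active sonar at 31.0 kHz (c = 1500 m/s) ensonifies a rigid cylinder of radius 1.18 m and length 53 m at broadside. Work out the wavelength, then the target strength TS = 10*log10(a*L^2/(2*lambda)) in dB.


Step 1: lambda = c/f = 1500/31000 = 0.04839 m
Step 2: TS = 10*log10(a*L^2/(2*lambda)) = 10*log10(1.18*53^2/(2*0.04839)) = 45.35

45.35 dB


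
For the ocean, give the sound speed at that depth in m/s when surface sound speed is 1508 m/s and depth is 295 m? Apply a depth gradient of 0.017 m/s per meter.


1513.015 m/s


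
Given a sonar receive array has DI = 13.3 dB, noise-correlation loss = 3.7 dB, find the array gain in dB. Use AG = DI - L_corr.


9.6 dB


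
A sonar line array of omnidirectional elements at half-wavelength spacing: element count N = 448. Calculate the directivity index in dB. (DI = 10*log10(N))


DI = 10*log10(448) = 26.51

26.51 dB


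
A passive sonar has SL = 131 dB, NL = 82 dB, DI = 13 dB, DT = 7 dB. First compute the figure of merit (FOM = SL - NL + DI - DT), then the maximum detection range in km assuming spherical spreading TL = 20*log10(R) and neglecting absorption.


Step 1: FOM = SL - NL + DI - DT = 131 - 82 + 13 - 7 = 55 dB
Step 2: at max range FOM = TL = 20*log10(R), so R = 10^(55/20) = 562.34 m = 0.56 km

0.56 km


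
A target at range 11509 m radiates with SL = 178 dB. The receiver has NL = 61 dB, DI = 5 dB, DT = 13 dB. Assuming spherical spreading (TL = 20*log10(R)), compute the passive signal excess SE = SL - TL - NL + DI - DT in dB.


Step 1: TL = 20*log10(11509) = 81.22 dB
Step 2: SE = 178 - 81.22 - 61 + 5 - 13 = 27.78

27.78 dB


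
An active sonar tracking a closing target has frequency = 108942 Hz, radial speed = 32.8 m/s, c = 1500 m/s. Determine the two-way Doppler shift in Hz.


fd = 2*f*v/c = 2 * 108942 * 32.8 / 1500 = 4764.4

4764.4 Hz


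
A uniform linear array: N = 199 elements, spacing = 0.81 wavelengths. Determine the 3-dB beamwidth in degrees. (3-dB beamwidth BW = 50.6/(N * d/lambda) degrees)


0.31 deg


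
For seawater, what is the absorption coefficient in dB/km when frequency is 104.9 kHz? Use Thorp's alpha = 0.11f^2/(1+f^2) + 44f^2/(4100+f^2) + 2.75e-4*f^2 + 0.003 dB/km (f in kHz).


f^2 = 11004.01
alpha = 0.11*11004.01/(1+11004.01) + 44*11004.01/(4100+11004.01) + 2.75e-4*11004.01 + 0.003 = 35.195

35.195 dB/km


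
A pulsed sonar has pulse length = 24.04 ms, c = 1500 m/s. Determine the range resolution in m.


dR = c*tau/2 = 1500 * 24.04e-3 / 2 = 18.03

18.03 m


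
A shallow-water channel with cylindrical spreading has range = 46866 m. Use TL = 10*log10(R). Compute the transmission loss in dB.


TL = 10*log10(46866) = 46.71

46.71 dB


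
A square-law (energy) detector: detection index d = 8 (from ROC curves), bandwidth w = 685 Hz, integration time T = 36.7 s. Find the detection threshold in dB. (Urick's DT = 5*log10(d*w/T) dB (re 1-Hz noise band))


DT = 5*log10(d*w/T) = 5*log10(8 * 685 / 36.7) = 5*log10(149.32) = 10.87

10.87 dB


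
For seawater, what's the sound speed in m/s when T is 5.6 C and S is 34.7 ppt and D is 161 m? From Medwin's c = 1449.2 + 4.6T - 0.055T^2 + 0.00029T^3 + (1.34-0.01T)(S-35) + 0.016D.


1475.48 m/s


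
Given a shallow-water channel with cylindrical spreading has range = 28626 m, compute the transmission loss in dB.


TL = 10*log10(28626) = 44.57

44.57 dB


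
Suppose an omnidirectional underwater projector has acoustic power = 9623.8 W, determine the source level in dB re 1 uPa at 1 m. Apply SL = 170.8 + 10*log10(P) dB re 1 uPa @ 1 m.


SL = 170.8 + 10*log10(9623.8) = 170.8 + 39.83 = 210.63

210.63 dB


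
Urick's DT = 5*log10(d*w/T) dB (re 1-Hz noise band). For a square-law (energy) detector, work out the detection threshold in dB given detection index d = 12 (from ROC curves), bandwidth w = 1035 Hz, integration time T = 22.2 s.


13.74 dB


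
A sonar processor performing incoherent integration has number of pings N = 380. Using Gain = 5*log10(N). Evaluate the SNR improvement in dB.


Gain = 5*log10(380) = 12.9

12.9 dB


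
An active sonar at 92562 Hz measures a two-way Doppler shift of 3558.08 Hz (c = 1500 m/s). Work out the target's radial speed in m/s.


From fd = 2*f*v/c, v = c*fd/(2*f) = 1500 * 3558.08 / (2*92562) = 28.83

28.83 m/s


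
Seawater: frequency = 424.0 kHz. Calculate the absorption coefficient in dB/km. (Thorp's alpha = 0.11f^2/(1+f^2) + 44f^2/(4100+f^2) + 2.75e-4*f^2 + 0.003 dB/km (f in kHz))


f^2 = 179776.0
alpha = 0.11*179776.0/(1+179776.0) + 44*179776.0/(4100+179776.0) + 2.75e-4*179776.0 + 0.003 = 92.57

92.57 dB/km


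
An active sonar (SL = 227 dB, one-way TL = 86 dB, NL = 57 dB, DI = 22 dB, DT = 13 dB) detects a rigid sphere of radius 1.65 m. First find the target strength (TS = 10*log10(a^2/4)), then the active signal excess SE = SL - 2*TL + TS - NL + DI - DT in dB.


Step 1: TS = 10*log10(1.65^2/4) = -1.67 dB
Step 2: SE = SL - 2*TL + TS - NL + DI - DT = 227 - 2*86 + (-1.67) - 57 + 22 - 13 = 5.33

5.33 dB


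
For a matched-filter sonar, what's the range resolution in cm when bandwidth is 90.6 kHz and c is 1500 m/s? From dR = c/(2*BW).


0.83 cm


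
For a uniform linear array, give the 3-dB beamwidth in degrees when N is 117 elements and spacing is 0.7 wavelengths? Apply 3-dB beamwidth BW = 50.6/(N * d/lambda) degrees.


BW = 50.6 / (117 * 0.7) = 50.6 / 81.9 = 0.62

0.62 deg


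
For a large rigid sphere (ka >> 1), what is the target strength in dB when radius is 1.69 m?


TS = 10*log10(1.69^2 / 4) = 10*log10(0.714025) = -1.46

-1.46 dB


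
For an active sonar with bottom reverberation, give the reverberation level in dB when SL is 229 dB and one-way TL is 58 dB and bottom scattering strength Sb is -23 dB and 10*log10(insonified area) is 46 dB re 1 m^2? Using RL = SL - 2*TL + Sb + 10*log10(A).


136 dB


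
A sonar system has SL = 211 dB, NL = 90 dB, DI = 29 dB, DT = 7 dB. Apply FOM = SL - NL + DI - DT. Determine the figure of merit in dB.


FOM = SL - NL + DI - DT = 211 - 90 + 29 - 7 = 143

143 dB


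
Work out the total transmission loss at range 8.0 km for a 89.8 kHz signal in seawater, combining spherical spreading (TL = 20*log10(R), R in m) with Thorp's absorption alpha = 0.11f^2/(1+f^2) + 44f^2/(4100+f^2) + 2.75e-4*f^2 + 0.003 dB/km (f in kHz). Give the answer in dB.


330.06 dB


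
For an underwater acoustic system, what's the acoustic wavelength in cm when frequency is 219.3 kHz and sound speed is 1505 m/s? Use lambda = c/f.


lambda = c/f = 1505 / 219300 = 0.0069 m = 0.69 cm

0.69 cm


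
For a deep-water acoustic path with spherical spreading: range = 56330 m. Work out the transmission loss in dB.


TL = 20*log10(56330) = 95.01

95.01 dB


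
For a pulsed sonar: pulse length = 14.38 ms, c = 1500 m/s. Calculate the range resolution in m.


dR = c*tau/2 = 1500 * 14.38e-3 / 2 = 10.785

10.785 m


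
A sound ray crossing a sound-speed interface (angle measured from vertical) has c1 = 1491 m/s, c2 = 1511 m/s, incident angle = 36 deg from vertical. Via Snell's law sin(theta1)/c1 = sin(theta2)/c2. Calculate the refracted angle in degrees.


sin(theta2) = (c2/c1)*sin(theta1) = (1511/1491)*sin(36 deg) = 0.59567
theta2 = arcsin(0.59567) = 36.56

36.56 deg


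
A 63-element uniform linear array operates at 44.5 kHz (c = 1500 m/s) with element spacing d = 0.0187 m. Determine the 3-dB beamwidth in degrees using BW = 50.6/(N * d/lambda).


Step 1: lambda = 1500/44500 = 0.03371 m
Step 2: d/lambda = 0.0187/0.03371 = 0.5547
Step 3: BW = 50.6/(N * d/lambda) = 50.6/(63 * 0.5547) = 1.45

1.45 deg


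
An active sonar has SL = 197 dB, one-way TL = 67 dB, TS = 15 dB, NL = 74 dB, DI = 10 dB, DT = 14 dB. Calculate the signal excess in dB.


SE = SL - 2*TL + TS - NL + DI - DT = 197 - 2*67 + (15) - 74 + 10 - 14 = 0

0 dB


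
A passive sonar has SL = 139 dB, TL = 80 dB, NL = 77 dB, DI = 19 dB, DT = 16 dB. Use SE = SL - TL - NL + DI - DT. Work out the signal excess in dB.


-15 dB


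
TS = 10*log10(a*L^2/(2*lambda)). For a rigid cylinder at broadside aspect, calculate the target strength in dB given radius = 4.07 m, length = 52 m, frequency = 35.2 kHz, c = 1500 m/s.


lambda = 1500/35200 = 0.04261 m
TS = 10*log10(4.07*52^2/(2*0.04261)) = 51.11

51.11 dB


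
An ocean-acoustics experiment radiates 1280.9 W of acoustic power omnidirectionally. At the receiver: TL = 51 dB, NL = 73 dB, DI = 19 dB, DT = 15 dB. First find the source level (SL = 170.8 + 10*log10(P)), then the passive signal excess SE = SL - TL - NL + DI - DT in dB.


Step 1: SL = 170.8 + 10*log10(1280.9) = 201.88 dB
Step 2: SE = SL - TL - NL + DI - DT = 201.88 - 51 - 73 + 19 - 15 = 81.88

81.88 dB


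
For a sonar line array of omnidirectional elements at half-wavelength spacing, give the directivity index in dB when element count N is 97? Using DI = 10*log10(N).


DI = 10*log10(97) = 19.87

19.87 dB


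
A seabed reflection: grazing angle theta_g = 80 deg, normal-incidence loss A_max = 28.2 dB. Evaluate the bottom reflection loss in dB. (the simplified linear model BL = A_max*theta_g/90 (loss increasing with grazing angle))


25.07 dB


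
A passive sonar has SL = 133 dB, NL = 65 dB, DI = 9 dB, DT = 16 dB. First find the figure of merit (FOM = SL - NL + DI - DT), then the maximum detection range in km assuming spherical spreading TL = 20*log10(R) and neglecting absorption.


Step 1: FOM = SL - NL + DI - DT = 133 - 65 + 9 - 16 = 61 dB
Step 2: at max range FOM = TL = 20*log10(R), so R = 10^(61/20) = 1122.02 m = 1.12 km

1.12 km


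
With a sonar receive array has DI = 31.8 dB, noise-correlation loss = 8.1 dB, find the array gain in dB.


AG = DI - L_corr = 31.8 - 8.1 = 23.7

23.7 dB


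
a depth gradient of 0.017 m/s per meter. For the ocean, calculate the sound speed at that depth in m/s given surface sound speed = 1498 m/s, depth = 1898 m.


c = 1498 + 0.017 * 1898 = 1530.266

1530.266 m/s


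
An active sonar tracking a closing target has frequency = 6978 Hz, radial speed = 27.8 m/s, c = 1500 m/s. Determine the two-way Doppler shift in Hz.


fd = 2*f*v/c = 2 * 6978 * 27.8 / 1500 = 258.65

258.65 Hz


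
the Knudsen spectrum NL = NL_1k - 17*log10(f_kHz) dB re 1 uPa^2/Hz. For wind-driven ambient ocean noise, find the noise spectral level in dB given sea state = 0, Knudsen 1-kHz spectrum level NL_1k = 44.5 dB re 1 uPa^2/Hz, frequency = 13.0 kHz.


NL = NL_1k - 17*log10(f_kHz) = 44.5 - 17*log10(13.0) = 44.5 - (18.94) = 25.56

25.56 dB


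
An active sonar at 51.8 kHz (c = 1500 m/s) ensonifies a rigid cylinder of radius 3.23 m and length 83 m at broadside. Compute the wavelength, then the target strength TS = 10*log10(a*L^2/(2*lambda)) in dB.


Step 1: lambda = c/f = 1500/51800 = 0.02896 m
Step 2: TS = 10*log10(a*L^2/(2*lambda)) = 10*log10(3.23*83^2/(2*0.02896)) = 55.85

55.85 dB


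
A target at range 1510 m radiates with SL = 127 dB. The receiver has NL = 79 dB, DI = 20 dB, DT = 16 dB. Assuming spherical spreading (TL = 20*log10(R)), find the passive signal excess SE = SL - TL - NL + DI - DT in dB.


Step 1: TL = 20*log10(1510) = 63.58 dB
Step 2: SE = 127 - 63.58 - 79 + 20 - 16 = -11.58

-11.58 dB


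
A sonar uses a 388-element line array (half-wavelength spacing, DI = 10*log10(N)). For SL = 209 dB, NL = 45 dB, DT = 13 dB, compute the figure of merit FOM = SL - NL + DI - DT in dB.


Step 1: DI = 10*log10(388) = 25.89 dB
Step 2: FOM = SL - NL + DI - DT = 209 - 45 + 25.89 - 13 = 176.89

176.89 dB


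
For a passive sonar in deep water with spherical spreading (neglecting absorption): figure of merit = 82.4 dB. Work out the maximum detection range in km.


At max range FOM = TL, so 20*log10(R) = 82.4
R = 10^(82.4/20) = 13182.57 m = 13.18 km

13.18 km


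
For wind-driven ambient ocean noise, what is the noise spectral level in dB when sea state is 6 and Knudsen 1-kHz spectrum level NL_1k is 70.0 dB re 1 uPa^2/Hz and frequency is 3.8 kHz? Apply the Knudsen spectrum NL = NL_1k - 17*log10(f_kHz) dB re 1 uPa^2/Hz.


60.14 dB


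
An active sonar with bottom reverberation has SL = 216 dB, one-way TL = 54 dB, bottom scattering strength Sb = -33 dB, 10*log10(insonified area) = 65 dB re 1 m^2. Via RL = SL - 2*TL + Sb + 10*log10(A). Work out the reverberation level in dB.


RL = SL - 2*TL + Sb + 10*log10(A) = 216 - 2*54 + (-33) + 65 = 140

140 dB


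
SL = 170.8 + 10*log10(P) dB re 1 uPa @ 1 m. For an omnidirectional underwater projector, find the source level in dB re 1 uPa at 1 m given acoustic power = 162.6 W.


SL = 170.8 + 10*log10(162.6) = 170.8 + 22.11 = 192.91

192.91 dB


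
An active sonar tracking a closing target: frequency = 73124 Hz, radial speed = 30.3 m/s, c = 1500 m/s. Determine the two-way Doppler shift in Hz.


fd = 2*f*v/c = 2 * 73124 * 30.3 / 1500 = 2954.21

2954.21 Hz


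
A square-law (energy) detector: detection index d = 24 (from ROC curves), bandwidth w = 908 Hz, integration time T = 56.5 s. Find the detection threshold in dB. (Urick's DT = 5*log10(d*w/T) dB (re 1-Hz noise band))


DT = 5*log10(d*w/T) = 5*log10(24 * 908 / 56.5) = 5*log10(385.7) = 12.93

12.93 dB


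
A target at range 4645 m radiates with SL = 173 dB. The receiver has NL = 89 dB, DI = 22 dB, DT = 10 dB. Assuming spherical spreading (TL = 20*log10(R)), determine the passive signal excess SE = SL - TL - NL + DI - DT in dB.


Step 1: TL = 20*log10(4645) = 73.34 dB
Step 2: SE = 173 - 73.34 - 89 + 22 - 10 = 22.66

22.66 dB


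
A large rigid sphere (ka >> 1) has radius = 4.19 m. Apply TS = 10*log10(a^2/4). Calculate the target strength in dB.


TS = 10*log10(4.19^2 / 4) = 10*log10(4.389025) = 6.42

6.42 dB


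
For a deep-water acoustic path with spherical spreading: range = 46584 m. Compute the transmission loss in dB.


TL = 20*log10(46584) = 93.36

93.36 dB


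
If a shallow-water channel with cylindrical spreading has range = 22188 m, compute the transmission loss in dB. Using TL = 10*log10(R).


TL = 10*log10(22188) = 43.46

43.46 dB


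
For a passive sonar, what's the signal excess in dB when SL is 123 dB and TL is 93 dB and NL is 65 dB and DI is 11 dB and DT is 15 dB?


-39 dB


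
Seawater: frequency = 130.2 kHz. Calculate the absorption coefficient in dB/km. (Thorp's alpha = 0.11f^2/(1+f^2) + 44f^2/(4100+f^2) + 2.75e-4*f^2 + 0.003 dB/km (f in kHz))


f^2 = 16952.04
alpha = 0.11*16952.04/(1+16952.04) + 44*16952.04/(4100+16952.04) + 2.75e-4*16952.04 + 0.003 = 40.206

40.206 dB/km


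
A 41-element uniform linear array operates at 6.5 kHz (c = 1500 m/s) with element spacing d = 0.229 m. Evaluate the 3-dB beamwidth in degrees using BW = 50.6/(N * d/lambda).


Step 1: lambda = 1500/6500 = 0.23077 m
Step 2: d/lambda = 0.229/0.23077 = 0.9923
Step 3: BW = 50.6/(N * d/lambda) = 50.6/(41 * 0.9923) = 1.24

1.24 deg


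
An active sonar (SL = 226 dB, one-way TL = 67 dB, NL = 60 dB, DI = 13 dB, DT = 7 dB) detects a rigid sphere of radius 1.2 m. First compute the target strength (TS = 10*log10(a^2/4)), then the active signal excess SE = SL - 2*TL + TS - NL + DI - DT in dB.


Step 1: TS = 10*log10(1.2^2/4) = -4.44 dB
Step 2: SE = SL - 2*TL + TS - NL + DI - DT = 226 - 2*67 + (-4.44) - 60 + 13 - 7 = 33.56

33.56 dB


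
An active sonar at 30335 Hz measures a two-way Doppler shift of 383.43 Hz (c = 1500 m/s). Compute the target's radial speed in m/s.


9.48 m/s


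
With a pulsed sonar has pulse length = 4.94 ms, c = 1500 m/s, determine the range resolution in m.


dR = c*tau/2 = 1500 * 4.94e-3 / 2 = 3.705

3.705 m


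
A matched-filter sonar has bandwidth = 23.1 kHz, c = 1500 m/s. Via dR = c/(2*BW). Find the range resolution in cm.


3.25 cm


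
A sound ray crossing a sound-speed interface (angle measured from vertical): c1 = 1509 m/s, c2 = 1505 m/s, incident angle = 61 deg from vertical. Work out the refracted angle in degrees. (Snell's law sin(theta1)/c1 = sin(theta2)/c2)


sin(theta2) = (c2/c1)*sin(theta1) = (1505/1509)*sin(61 deg) = 0.8723
theta2 = arcsin(0.8723) = 60.73

60.73 deg


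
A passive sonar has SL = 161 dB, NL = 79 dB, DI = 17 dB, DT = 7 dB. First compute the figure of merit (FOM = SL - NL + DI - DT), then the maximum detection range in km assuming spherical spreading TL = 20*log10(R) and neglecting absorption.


Step 1: FOM = SL - NL + DI - DT = 161 - 79 + 17 - 7 = 92 dB
Step 2: at max range FOM = TL = 20*log10(R), so R = 10^(92/20) = 39810.72 m = 39.81 km

39.81 km


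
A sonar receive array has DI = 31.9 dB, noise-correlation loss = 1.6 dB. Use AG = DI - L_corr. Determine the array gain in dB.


30.3 dB


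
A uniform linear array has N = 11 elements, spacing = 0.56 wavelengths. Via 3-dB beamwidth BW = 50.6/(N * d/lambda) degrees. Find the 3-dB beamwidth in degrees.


BW = 50.6 / (11 * 0.56) = 50.6 / 6.16 = 8.21

8.21 deg


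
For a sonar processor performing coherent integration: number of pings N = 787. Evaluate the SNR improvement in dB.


Gain = 10*log10(787) = 28.96

28.96 dB


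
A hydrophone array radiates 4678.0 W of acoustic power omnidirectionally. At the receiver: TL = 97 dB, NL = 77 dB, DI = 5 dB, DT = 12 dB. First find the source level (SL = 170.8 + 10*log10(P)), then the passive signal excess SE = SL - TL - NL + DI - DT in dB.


Step 1: SL = 170.8 + 10*log10(4678.0) = 207.5 dB
Step 2: SE = SL - TL - NL + DI - DT = 207.5 - 97 - 77 + 5 - 12 = 26.5

26.5 dB


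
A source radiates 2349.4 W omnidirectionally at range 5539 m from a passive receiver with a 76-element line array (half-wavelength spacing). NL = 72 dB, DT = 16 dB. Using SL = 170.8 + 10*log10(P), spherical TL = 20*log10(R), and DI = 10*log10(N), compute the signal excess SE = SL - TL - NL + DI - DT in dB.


Step 1: SL = 170.8 + 10*log10(2349.4) = 204.51 dB
Step 2: TL = 20*log10(5539) = 74.87 dB
Step 3: DI = 10*log10(76) = 18.81 dB
Step 4: SE = SL - TL - NL + DI - DT = 204.51 - 74.87 - 72 + 18.81 - 16 = 60.45

60.45 dB


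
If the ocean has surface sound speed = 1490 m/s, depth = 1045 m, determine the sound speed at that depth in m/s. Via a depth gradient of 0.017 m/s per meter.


c = 1490 + 0.017 * 1045 = 1507.765

1507.765 m/s


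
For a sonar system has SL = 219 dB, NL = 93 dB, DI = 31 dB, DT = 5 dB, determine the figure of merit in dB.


FOM = SL - NL + DI - DT = 219 - 93 + 31 - 5 = 152

152 dB


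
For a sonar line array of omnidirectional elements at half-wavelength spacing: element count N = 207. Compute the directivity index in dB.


DI = 10*log10(207) = 23.16

23.16 dB


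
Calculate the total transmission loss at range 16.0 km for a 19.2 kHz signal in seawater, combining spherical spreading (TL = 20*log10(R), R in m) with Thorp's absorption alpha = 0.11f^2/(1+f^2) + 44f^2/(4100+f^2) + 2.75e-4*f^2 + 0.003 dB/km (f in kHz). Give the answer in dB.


Step 1 (Thorp): alpha = 0.11*368.64/(1+368.64) + 44*368.64/(4100+368.64) + 2.75e-4*368.64 + 0.003 = 3.8439 dB/km
Step 2: TL_spread = 20*log10(16000) = 84.08 dB
Step 3: TL_abs = alpha*R = 3.8439 * 16.0 = 61.5 dB
Step 4: TL_total = 84.08 + 61.5 = 145.58

145.58 dB


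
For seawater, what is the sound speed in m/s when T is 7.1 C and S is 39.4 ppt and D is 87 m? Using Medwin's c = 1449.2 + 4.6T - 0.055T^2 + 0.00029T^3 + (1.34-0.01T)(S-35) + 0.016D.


1486.17 m/s


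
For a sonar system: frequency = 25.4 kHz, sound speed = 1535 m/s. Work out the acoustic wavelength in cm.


lambda = c/f = 1535 / 25400 = 0.0604 m = 6.04 cm

6.04 cm


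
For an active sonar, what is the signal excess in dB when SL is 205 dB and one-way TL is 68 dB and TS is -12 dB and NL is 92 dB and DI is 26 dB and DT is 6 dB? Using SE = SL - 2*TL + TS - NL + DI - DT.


SE = SL - 2*TL + TS - NL + DI - DT = 205 - 2*68 + (-12) - 92 + 26 - 6 = -15

-15 dB


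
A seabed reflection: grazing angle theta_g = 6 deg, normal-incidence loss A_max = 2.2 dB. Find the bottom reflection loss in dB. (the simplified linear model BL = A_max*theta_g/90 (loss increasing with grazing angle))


0.15 dB


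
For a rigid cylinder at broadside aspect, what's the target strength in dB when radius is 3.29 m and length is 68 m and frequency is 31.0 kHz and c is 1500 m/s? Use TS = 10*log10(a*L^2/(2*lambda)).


lambda = 1500/31000 = 0.04839 m
TS = 10*log10(3.29*68^2/(2*0.04839)) = 51.96

51.96 dB


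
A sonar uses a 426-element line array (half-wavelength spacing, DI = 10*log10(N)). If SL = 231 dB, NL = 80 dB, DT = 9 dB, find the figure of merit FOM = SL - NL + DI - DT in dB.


Step 1: DI = 10*log10(426) = 26.29 dB
Step 2: FOM = SL - NL + DI - DT = 231 - 80 + 26.29 - 9 = 168.29

168.29 dB


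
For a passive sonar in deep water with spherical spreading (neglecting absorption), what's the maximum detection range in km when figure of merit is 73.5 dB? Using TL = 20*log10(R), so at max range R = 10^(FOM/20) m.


At max range FOM = TL, so 20*log10(R) = 73.5
R = 10^(73.5/20) = 4731.51 m = 4.73 km

4.73 km


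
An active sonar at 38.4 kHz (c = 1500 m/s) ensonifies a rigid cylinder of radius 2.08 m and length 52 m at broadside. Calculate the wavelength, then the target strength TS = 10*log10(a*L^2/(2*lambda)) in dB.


Step 1: lambda = c/f = 1500/38400 = 0.03906 m
Step 2: TS = 10*log10(a*L^2/(2*lambda)) = 10*log10(2.08*52^2/(2*0.03906)) = 48.57

48.57 dB


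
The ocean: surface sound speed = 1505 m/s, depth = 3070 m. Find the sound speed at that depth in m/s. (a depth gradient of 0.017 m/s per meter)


1557.19 m/s


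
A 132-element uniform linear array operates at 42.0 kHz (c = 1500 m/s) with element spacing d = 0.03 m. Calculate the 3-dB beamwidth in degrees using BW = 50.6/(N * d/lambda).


Step 1: lambda = 1500/42000 = 0.03571 m
Step 2: d/lambda = 0.03/0.03571 = 0.8401
Step 3: BW = 50.6/(N * d/lambda) = 50.6/(132 * 0.8401) = 0.46

0.46 deg


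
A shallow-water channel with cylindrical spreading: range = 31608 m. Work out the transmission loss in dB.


TL = 10*log10(31608) = 45.0

45.0 dB


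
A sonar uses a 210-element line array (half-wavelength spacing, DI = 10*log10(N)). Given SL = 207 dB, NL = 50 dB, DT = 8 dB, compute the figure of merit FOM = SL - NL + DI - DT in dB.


172.22 dB


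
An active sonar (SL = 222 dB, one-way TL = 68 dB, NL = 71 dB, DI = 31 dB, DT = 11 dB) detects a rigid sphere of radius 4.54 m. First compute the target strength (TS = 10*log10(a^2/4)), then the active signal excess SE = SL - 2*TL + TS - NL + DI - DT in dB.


Step 1: TS = 10*log10(4.54^2/4) = 7.12 dB
Step 2: SE = SL - 2*TL + TS - NL + DI - DT = 222 - 2*68 + (7.12) - 71 + 31 - 11 = 42.12

42.12 dB


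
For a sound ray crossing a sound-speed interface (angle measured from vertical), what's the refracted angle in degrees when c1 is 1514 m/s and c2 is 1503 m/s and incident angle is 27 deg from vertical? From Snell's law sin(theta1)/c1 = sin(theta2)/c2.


sin(theta2) = (c2/c1)*sin(theta1) = (1503/1514)*sin(27 deg) = 0.45069
theta2 = arcsin(0.45069) = 26.79

26.79 deg


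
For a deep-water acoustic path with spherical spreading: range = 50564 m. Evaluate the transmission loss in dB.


TL = 20*log10(50564) = 94.08

94.08 dB


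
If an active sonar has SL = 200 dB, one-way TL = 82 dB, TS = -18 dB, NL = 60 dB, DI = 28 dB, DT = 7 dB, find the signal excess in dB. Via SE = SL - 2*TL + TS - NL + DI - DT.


-21 dB


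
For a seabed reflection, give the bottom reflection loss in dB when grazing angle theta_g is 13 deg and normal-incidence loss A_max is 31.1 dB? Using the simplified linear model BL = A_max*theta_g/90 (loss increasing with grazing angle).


4.49 dB


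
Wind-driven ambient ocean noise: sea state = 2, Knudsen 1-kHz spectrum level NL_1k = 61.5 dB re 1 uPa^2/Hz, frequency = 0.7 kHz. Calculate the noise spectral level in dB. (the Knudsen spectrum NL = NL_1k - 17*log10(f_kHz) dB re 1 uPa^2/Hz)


NL = NL_1k - 17*log10(f_kHz) = 61.5 - 17*log10(0.7) = 61.5 - (-2.63) = 64.13

64.13 dB


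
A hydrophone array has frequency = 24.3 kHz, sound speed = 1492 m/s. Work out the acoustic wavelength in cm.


lambda = c/f = 1492 / 24300 = 0.0614 m = 6.14 cm

6.14 cm


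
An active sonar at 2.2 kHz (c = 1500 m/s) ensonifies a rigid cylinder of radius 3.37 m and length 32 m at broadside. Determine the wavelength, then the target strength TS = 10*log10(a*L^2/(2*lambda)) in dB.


Step 1: lambda = c/f = 1500/2200 = 0.68182 m
Step 2: TS = 10*log10(a*L^2/(2*lambda)) = 10*log10(3.37*32^2/(2*0.68182)) = 34.03

34.03 dB


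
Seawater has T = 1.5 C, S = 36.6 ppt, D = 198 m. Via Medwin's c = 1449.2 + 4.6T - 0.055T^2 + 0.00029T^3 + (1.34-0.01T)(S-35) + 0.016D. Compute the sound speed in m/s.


1461.27 m/s


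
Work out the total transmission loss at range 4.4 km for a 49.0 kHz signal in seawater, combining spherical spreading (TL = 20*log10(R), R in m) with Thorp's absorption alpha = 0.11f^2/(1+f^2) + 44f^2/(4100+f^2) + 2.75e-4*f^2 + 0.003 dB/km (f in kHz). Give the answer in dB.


Step 1 (Thorp): alpha = 0.11*2401.0/(1+2401.0) + 44*2401.0/(4100+2401.0) + 2.75e-4*2401.0 + 0.003 = 17.0237 dB/km
Step 2: TL_spread = 20*log10(4400) = 72.87 dB
Step 3: TL_abs = alpha*R = 17.0237 * 4.4 = 74.9 dB
Step 4: TL_total = 72.87 + 74.9 = 147.77

147.77 dB


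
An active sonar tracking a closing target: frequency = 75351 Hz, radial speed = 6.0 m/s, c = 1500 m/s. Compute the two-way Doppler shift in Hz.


fd = 2*f*v/c = 2 * 75351 * 6.0 / 1500 = 602.81

602.81 Hz


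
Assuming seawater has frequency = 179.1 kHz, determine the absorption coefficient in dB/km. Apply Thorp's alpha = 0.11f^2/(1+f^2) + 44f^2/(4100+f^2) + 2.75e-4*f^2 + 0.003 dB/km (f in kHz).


f^2 = 32076.81
alpha = 0.11*32076.81/(1+32076.81) + 44*32076.81/(4100+32076.81) + 2.75e-4*32076.81 + 0.003 = 47.947

47.947 dB/km


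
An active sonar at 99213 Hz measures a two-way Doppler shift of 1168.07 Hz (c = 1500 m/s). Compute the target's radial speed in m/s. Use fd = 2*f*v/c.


8.83 m/s


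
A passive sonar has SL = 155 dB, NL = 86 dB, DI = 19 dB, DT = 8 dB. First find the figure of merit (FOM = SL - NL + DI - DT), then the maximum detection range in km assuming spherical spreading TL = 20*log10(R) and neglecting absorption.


Step 1: FOM = SL - NL + DI - DT = 155 - 86 + 19 - 8 = 80 dB
Step 2: at max range FOM = TL = 20*log10(R), so R = 10^(80/20) = 10000.0 m = 10.0 km

10.0 km


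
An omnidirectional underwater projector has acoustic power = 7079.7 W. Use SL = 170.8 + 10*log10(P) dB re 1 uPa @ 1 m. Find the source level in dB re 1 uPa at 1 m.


209.3 dB


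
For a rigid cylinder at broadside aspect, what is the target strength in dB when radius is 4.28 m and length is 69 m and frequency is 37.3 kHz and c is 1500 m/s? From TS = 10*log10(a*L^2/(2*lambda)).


lambda = 1500/37300 = 0.04021 m
TS = 10*log10(4.28*69^2/(2*0.04021)) = 54.04

54.04 dB


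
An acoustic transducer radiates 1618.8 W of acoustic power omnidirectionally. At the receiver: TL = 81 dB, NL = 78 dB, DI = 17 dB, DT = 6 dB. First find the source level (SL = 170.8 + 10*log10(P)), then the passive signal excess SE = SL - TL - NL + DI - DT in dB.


Step 1: SL = 170.8 + 10*log10(1618.8) = 202.89 dB
Step 2: SE = SL - TL - NL + DI - DT = 202.89 - 81 - 78 + 17 - 6 = 54.89

54.89 dB


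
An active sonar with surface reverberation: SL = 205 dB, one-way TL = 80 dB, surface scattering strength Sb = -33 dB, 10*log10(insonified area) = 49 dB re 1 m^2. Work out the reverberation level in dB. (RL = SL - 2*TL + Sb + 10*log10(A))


61 dB


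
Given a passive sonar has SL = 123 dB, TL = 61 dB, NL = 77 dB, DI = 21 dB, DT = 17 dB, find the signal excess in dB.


SE = SL - TL - NL + DI - DT = 123 - 61 - 77 + 21 - 17 = -11

-11 dB


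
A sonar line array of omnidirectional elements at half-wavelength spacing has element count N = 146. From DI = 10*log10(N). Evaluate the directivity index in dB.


21.64 dB


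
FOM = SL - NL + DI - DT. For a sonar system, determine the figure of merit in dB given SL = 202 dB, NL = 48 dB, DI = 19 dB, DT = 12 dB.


161 dB


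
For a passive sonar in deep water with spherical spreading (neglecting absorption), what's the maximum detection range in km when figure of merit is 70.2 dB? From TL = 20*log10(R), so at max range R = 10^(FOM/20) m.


At max range FOM = TL, so 20*log10(R) = 70.2
R = 10^(70.2/20) = 3235.94 m = 3.24 km

3.24 km


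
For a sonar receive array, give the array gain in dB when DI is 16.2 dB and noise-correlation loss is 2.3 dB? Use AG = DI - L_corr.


AG = DI - L_corr = 16.2 - 2.3 = 13.9

13.9 dB


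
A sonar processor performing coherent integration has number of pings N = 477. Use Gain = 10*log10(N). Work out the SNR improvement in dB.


26.79 dB


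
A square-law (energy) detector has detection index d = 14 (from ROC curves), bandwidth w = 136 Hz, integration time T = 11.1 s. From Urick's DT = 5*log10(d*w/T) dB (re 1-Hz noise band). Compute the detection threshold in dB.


DT = 5*log10(d*w/T) = 5*log10(14 * 136 / 11.1) = 5*log10(171.53) = 11.17

11.17 dB


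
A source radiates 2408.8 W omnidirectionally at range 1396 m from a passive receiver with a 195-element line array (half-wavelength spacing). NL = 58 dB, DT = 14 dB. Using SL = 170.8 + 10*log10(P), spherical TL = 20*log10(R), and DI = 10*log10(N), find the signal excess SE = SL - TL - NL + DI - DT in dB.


Step 1: SL = 170.8 + 10*log10(2408.8) = 204.62 dB
Step 2: TL = 20*log10(1396) = 62.9 dB
Step 3: DI = 10*log10(195) = 22.9 dB
Step 4: SE = SL - TL - NL + DI - DT = 204.62 - 62.9 - 58 + 22.9 - 14 = 92.62

92.62 dB


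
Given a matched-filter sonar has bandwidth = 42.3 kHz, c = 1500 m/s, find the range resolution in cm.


dR = c/(2*BW) = 1500 / (2 * 42.3e3) = 0.0177 m = 1.77 cm

1.77 cm


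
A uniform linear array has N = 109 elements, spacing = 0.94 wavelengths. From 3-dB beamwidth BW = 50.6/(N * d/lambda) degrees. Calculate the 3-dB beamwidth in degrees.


BW = 50.6 / (109 * 0.94) = 50.6 / 102.46 = 0.49

0.49 deg


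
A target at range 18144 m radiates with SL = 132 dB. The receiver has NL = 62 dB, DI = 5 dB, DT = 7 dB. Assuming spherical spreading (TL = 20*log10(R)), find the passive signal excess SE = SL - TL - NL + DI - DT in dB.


-17.17 dB


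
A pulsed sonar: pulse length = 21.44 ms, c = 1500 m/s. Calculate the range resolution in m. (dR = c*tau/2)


dR = c*tau/2 = 1500 * 21.44e-3 / 2 = 16.08

16.08 m


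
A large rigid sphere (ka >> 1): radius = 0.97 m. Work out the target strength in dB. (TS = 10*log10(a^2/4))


TS = 10*log10(0.97^2 / 4) = 10*log10(0.235225) = -6.29

-6.29 dB


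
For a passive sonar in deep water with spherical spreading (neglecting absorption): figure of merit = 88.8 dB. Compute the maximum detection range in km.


27.54 km


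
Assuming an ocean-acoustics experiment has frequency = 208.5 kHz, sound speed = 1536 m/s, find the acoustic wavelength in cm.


0.74 cm


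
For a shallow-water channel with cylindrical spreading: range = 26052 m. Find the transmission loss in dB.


TL = 10*log10(26052) = 44.16

44.16 dB


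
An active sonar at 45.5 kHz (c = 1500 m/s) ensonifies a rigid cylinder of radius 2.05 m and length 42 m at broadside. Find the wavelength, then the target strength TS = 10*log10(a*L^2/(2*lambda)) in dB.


Step 1: lambda = c/f = 1500/45500 = 0.03297 m
Step 2: TS = 10*log10(a*L^2/(2*lambda)) = 10*log10(2.05*42^2/(2*0.03297)) = 47.39

47.39 dB


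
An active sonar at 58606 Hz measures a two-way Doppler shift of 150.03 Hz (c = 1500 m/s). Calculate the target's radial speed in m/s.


From fd = 2*f*v/c, v = c*fd/(2*f) = 1500 * 150.03 / (2*58606) = 1.92

1.92 m/s


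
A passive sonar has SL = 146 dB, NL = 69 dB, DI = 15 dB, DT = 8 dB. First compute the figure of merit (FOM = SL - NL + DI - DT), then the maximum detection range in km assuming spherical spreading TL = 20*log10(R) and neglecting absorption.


Step 1: FOM = SL - NL + DI - DT = 146 - 69 + 15 - 8 = 84 dB
Step 2: at max range FOM = TL = 20*log10(R), so R = 10^(84/20) = 15848.93 m = 15.85 km

15.85 km


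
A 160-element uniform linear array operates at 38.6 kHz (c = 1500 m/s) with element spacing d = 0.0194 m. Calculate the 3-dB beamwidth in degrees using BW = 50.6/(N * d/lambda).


Step 1: lambda = 1500/38600 = 0.03886 m
Step 2: d/lambda = 0.0194/0.03886 = 0.4992
Step 3: BW = 50.6/(N * d/lambda) = 50.6/(160 * 0.4992) = 0.63

0.63 deg


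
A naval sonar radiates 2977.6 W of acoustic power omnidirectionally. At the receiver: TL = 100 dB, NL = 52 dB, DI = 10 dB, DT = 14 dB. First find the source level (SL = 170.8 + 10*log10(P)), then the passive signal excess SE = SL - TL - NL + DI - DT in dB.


Step 1: SL = 170.8 + 10*log10(2977.6) = 205.54 dB
Step 2: SE = SL - TL - NL + DI - DT = 205.54 - 100 - 52 + 10 - 14 = 49.54

49.54 dB


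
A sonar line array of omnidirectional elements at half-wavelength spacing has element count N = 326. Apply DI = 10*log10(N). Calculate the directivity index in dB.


25.13 dB


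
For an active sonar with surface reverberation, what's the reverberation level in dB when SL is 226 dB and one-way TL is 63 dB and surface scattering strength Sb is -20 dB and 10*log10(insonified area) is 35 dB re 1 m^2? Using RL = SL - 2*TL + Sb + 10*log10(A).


RL = SL - 2*TL + Sb + 10*log10(A) = 226 - 2*63 + (-20) + 35 = 115

115 dB


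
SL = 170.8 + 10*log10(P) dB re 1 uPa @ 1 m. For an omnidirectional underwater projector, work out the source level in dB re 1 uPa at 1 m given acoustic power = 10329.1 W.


SL = 170.8 + 10*log10(10329.1) = 170.8 + 40.14 = 210.94

210.94 dB


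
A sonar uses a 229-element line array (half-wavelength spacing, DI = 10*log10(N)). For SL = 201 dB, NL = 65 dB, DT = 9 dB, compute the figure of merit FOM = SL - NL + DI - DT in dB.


Step 1: DI = 10*log10(229) = 23.6 dB
Step 2: FOM = SL - NL + DI - DT = 201 - 65 + 23.6 - 9 = 150.6

150.6 dB
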